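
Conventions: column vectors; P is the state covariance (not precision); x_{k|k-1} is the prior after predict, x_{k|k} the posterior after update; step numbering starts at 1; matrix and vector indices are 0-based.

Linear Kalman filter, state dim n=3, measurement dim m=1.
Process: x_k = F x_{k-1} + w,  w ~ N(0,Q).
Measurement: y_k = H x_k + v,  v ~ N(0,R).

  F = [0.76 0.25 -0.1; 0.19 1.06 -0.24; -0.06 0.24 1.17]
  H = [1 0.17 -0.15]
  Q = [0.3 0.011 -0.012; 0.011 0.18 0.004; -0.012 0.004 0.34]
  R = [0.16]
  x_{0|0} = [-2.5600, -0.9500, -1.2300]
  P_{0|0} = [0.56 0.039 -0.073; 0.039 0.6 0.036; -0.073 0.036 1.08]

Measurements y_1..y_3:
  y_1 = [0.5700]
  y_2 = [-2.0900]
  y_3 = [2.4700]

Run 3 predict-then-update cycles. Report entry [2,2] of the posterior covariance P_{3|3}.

P_post[2,2] = 3.2300

step 1: x^-=[-2.0601, -1.1982, -1.5135]  P^-=[0.6959 0.3188 -0.1771; 0.3188 0.9406 -0.1284; -0.1771 -0.1284 1.8843]  S=[1.0935]  K=[0.7102; 0.4554; -0.4404]  nu=[2.6068]  x^+=[-0.2087, -0.0111, -2.6614]  P^+=[0.1443 -0.0349 0.1649; -0.0349 0.7139 0.0909; 0.1649 0.0909 1.6723]
step 2: x^-=[0.1047, 0.5873, -3.1040]  P^-=[0.4018 0.1831 -0.0052; 0.1831 1.0083 -0.1385; -0.0052 -0.1385 2.6997]  S=[0.7226]  K=[0.6002; 0.5194; -0.6002]  nu=[-2.7601]  x^+=[-1.5521, -0.8463, -1.4474]  P^+=[0.1415 -0.0422 0.2551; -0.0422 0.8134 0.0868; 0.2551 0.0868 2.4394]
step 3: x^-=[-1.2464, -0.8446, -1.8034]  P^-=[0.3978 0.2038 -0.0104; 0.2038 1.1552 -0.3119; -0.0104 -0.3119 3.7408]  S=[0.7637]  K=[0.5683; 0.5852; -0.8178]  nu=[3.5895]  x^+=[0.7936, 1.2561, -4.7390]  P^+=[0.1511 -0.0502 0.3445; -0.0502 0.8936 0.0536; 0.3445 0.0536 3.2300]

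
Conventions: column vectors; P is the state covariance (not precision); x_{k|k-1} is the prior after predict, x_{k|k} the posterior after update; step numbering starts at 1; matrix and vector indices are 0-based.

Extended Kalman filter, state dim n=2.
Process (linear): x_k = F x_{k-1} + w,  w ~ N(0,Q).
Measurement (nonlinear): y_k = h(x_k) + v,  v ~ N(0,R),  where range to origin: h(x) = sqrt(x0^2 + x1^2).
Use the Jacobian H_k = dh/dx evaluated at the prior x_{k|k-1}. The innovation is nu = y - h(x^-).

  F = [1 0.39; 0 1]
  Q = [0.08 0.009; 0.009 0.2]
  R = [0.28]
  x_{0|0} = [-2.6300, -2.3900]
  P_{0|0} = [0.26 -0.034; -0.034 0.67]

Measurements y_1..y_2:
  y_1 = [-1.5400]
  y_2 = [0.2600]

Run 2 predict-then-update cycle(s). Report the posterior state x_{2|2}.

x_post = [-0.4242, 0.5592]

step 1: x^-=[-3.5621, -2.3900]  P^-=[0.4154 0.2363; 0.2363 0.8700]  H_jac=[-0.8304 -0.5572]  S=[1.0552]  K=[-0.4517; -0.6454]  nu=[-5.8296]  x^+=[-0.9290, 1.3721]  P^+=[0.2001 -0.0713; -0.0713 0.4305]
step 2: x^-=[-0.3939, 1.3721]  P^-=[0.2900 0.1056; 0.1056 0.6305]  H_jac=[-0.2759 0.9612]  S=[0.8286]  K=[0.0260; 0.6963]  nu=[-1.1675]  x^+=[-0.4242, 0.5592]  P^+=[0.2895 0.0907; 0.0907 0.2289]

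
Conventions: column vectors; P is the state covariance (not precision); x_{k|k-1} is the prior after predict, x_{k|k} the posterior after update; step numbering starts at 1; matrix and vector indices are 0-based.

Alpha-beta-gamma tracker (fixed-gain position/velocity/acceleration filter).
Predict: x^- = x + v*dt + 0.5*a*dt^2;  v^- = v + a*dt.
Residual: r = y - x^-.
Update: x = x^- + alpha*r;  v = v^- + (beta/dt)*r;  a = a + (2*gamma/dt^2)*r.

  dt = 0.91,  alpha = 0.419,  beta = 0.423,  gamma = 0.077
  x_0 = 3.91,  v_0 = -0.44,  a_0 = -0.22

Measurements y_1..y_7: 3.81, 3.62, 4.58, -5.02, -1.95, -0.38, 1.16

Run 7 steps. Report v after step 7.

step 1: x_pred=3.4185  r=0.3915  x^+=3.5825  v^+=-0.4582  a^+=-0.1472
step 2: x_pred=3.1046  r=0.5154  x^+=3.3206  v^+=-0.3526  a^+=-0.0514
step 3: x_pred=2.9784  r=1.6016  x^+=3.6495  v^+=0.3451  a^+=0.2465
step 4: x_pred=4.0656  r=-9.0856  x^+=0.2587  v^+=-3.6539  a^+=-1.4431
step 5: x_pred=-3.6638  r=1.7138  x^+=-2.9457  v^+=-4.1705  a^+=-1.1244
step 6: x_pred=-7.2064  r=6.8264  x^+=-4.3462  v^+=-2.0206  a^+=0.1451
step 7: x_pred=-6.1248  r=7.2848  x^+=-3.0725  v^+=1.4977  a^+=1.4998

v_post = 1.4977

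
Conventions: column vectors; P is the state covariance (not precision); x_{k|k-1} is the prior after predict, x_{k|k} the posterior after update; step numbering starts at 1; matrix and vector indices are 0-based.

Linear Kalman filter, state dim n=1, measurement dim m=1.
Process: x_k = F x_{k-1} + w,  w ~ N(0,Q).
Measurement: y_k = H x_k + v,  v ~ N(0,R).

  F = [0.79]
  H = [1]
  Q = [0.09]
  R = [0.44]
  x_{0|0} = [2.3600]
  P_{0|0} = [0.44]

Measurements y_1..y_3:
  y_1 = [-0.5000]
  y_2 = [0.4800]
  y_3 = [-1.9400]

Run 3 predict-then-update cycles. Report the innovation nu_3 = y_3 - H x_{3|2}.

innov = [-2.3970]

step 1: x^-=[1.8644]  P^-=[0.3646]  S=[0.8046]  K=[0.4531]  nu=[-2.3644]  x^+=[0.7930]  P^+=[0.1994]
step 2: x^-=[0.6265]  P^-=[0.2144]  S=[0.6544]  K=[0.3277]  nu=[-0.1465]  x^+=[0.5785]  P^+=[0.1442]
step 3: x^-=[0.4570]  P^-=[0.1800]  S=[0.6200]  K=[0.2903]  nu=[-2.3970]  x^+=[-0.2389]  P^+=[0.1277]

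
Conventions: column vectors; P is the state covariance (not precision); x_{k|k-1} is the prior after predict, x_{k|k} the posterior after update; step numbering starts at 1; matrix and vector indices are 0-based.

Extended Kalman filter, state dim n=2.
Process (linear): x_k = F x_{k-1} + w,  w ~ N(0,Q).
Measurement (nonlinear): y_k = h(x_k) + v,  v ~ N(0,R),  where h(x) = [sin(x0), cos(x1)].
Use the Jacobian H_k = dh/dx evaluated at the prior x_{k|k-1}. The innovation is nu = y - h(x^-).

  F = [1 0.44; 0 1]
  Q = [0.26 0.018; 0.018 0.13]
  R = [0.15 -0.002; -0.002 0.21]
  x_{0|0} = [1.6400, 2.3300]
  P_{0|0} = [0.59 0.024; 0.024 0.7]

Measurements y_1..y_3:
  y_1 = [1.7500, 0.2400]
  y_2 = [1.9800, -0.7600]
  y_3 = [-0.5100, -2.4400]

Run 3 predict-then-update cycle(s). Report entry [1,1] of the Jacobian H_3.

step 1: x^-=[2.6652, 2.3300]  P^-=[1.0066 0.3500; 0.3500 0.8300]  H_jac=[-0.8887 0.0000; 0.0000 -0.7254]  S=[0.9450 0.2236; 0.2236 0.6467]  K=[-0.9299 -0.0711; -0.1185 -0.8900]  nu=[1.2914, 0.9283]  x^+=[1.3984, 1.3507]  P^+=[0.1568 0.0180; 0.0180 0.2573]
step 2: x^-=[1.9927, 1.3507]  P^-=[0.4825 0.1492; 0.1492 0.3873]  H_jac=[-0.4095 0.0000; 0.0000 -0.9759]  S=[0.2309 0.0576; 0.0576 0.5789]  K=[-0.8130 -0.1706; -0.1043 -0.6426]  nu=[1.0677, -0.9783]  x^+=[1.2916, 1.8680]  P^+=[0.2970 0.0350; 0.0350 0.1381]
step 3: x^-=[2.1135, 1.8680]  P^-=[0.6145 0.1138; 0.1138 0.2681]  H_jac=[-0.5164 0.0000; 0.0000 -0.9561]  S=[0.3139 0.0542; 0.0542 0.4551]  K=[-0.9901 -0.1212; -0.0919 -0.5523]  nu=[-1.3663, -2.1471]  x^+=[3.7265, 3.1794]  P^+=[0.2871 0.0245; 0.0245 0.1211]

H_jac[1,1] = -0.9561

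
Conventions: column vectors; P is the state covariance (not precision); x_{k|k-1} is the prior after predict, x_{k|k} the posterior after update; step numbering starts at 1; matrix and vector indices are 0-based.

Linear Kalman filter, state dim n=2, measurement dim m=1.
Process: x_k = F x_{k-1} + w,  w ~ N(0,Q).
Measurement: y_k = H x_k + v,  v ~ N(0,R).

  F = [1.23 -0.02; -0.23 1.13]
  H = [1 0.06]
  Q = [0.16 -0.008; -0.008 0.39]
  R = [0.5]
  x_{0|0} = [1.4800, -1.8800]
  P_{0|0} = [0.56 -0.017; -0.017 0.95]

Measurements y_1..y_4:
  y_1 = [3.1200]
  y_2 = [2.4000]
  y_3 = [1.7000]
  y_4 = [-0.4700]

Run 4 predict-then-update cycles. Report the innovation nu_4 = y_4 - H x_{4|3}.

step 1: x^-=[1.8580, -2.4648]  P^-=[1.0084 -0.2116; -0.2116 1.6415]  S=[1.4890]  K=[0.6688; -0.0760]  nu=[1.4099]  x^+=[2.8009, -2.5719]  P^+=[0.3425 -0.1360; -0.1360 1.6329]
step 2: x^-=[3.4965, -3.5504]  P^-=[0.6856 -0.3314; -0.3314 2.5639]  S=[1.1550]  K=[0.5763; -0.1537]  nu=[-0.8835]  x^+=[2.9873, -3.4146]  P^+=[0.3019 -0.2291; -0.2291 2.5366]
step 3: x^-=[3.7427, -4.5456]  P^-=[0.6290 -0.4702; -0.4702 3.7640]  S=[1.0862]  K=[0.5532; -0.2249]  nu=[-1.7700]  x^+=[2.7636, -4.1475]  P^+=[0.2967 -0.3350; -0.3350 3.7090]
step 4: x^-=[3.4822, -5.3223]  P^-=[0.6268 -0.6429; -0.6429 5.3159]  S=[1.0688]  K=[0.5504; -0.3031]  nu=[-3.6329]  x^+=[1.4828, -4.2211]  P^+=[0.3031 -0.4646; -0.4646 5.2177]

innov = [-3.6329]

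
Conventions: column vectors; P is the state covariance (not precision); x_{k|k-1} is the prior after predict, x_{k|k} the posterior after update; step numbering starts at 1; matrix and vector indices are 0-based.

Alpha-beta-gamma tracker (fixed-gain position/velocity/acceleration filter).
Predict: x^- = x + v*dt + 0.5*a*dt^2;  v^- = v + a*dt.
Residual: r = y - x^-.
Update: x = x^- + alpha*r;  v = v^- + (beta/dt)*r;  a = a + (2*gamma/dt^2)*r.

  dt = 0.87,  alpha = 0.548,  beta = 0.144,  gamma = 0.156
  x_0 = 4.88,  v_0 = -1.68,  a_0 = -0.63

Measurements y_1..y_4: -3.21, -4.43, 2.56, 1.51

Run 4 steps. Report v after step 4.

step 1: x_pred=3.1800  r=-6.3900  x^+=-0.3217  v^+=-3.2858  a^+=-3.2640
step 2: x_pred=-4.4156  r=-0.0144  x^+=-4.4235  v^+=-6.1278  a^+=-3.2699
step 3: x_pred=-10.9922  r=13.5522  x^+=-3.5656  v^+=-6.7295  a^+=2.3164
step 4: x_pred=-8.5437  r=10.0537  x^+=-3.0343  v^+=-3.0502  a^+=6.4606

v_post = -3.0502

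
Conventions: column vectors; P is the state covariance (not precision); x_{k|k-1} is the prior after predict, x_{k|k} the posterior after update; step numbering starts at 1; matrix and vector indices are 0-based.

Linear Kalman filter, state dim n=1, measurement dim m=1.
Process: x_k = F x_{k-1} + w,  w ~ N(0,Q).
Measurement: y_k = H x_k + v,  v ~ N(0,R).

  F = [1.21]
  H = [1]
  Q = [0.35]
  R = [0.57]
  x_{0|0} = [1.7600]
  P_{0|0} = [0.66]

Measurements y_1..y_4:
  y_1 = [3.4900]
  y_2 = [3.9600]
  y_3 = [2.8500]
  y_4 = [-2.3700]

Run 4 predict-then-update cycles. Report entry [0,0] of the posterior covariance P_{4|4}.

step 1: x^-=[2.1296]  P^-=[1.3163]  S=[1.8863]  K=[0.6978]  nu=[1.3604]  x^+=[3.0789]  P^+=[0.3978]
step 2: x^-=[3.7255]  P^-=[0.9324]  S=[1.5024]  K=[0.6206]  nu=[0.2345]  x^+=[3.8710]  P^+=[0.3537]
step 3: x^-=[4.6839]  P^-=[0.8679]  S=[1.4379]  K=[0.6036]  nu=[-1.8339]  x^+=[3.5770]  P^+=[0.3440]
step 4: x^-=[4.3282]  P^-=[0.8537]  S=[1.4237]  K=[0.5996]  nu=[-6.6982]  x^+=[0.3117]  P^+=[0.3418]

P_post[0,0] = 0.3418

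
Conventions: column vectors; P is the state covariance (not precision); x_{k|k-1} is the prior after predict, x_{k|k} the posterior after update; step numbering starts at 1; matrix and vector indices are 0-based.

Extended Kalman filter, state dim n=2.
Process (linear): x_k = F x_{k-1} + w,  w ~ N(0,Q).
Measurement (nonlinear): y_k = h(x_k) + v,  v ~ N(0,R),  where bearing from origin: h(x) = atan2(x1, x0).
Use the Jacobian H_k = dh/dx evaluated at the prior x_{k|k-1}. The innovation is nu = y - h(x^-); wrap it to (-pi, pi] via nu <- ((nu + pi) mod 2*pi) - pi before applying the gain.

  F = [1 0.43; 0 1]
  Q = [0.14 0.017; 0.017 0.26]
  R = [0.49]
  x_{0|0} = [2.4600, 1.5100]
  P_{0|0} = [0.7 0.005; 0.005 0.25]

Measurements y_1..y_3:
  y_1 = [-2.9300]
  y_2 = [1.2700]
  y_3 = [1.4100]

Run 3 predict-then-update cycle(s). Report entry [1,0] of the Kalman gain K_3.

K[1,0] = 0.2122

step 1: x^-=[3.1093, 1.5100]  P^-=[0.8905 0.1295; 0.1295 0.5100]  H_jac=[-0.1264 0.2602]  S=[0.5302]  K=[-0.1487; 0.2194]  nu=[2.9011]  x^+=[2.6779, 2.1466]  P^+=[0.8788 0.1468; 0.1468 0.4845]
step 2: x^-=[3.6010, 2.1466]  P^-=[1.2346 0.3721; 0.3721 0.7445]  H_jac=[-0.1221 0.2049]  S=[0.5210]  K=[-0.1431; 0.2055]  nu=[0.7324]  x^+=[3.4962, 2.2971]  P^+=[1.2240 0.3874; 0.3874 0.7225]
step 3: x^-=[4.4839, 2.2971]  P^-=[1.8307 0.7151; 0.7151 0.9825]  H_jac=[-0.0905 0.1767]  S=[0.5128]  K=[-0.0768; 0.2122]  nu=[0.9366]  x^+=[4.4120, 2.4959]  P^+=[1.8277 0.7235; 0.7235 0.9594]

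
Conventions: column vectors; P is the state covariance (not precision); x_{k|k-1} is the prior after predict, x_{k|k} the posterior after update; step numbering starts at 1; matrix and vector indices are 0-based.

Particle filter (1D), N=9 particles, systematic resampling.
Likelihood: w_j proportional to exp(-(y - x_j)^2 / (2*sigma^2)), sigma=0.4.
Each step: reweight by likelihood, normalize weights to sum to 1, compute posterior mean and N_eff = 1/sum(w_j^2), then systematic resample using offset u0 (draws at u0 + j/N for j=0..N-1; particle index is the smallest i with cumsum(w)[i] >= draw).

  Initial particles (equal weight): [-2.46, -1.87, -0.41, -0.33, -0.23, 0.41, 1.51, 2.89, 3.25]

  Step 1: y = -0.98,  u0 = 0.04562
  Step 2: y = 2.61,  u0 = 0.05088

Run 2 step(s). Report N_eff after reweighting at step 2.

step 1: w=[0.0012, 0.0946, 0.4074, 0.3003, 0.1939, 0.0027, 0.0000, 0.0000, 0.0000]  mean=-0.4895  Neff=3.3041  idx=[1, 2, 2, 2, 2, 3, 3, 4, 4]
step 2: w=[0.0000, 0.0149, 0.0149, 0.0149, 0.0149, 0.0663, 0.0663, 0.4038, 0.4038]  mean=-0.2540  Neff=2.9783  idx=[4, 6, 7, 7, 7, 8, 8, 8, 8]

N_eff = 2.9783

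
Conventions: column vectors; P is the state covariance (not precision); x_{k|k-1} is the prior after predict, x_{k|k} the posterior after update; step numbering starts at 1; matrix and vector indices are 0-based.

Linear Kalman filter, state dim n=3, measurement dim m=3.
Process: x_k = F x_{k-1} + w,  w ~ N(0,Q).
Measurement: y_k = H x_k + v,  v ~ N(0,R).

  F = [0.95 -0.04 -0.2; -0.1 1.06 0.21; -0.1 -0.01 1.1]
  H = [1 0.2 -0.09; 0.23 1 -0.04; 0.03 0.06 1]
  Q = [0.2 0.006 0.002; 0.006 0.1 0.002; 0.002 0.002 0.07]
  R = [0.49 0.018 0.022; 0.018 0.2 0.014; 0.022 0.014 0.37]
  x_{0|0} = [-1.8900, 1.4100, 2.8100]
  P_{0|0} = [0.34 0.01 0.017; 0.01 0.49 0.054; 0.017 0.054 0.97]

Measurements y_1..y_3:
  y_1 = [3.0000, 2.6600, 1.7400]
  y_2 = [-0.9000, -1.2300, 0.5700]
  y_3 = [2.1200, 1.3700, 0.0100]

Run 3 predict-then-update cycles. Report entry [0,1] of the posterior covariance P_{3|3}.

step 1: x^-=[-2.4139, 2.2737, 3.2659]  P^-=[0.5401 -0.0859 -0.2277; -0.0859 0.7179 0.2838; -0.2277 0.2838 1.2422]  S=[1.0653 0.1865 -0.2425; 0.1865 0.8905 0.2384; -0.2425 0.2384 1.6354]  K=[0.5050 -0.0385 -0.0520; -0.0880 0.7702 0.0730; -0.0996 0.0249 0.7474]  nu=[5.2531, 1.0721, -1.5899]  x^+=[0.2803, 2.5211, 1.5809]  P^+=[0.2562 -0.0588 -0.0128; -0.0588 0.1681 0.0275; -0.0128 0.0275 0.2734]
step 2: x^-=[-0.1508, 2.9764, 1.6858]  P^-=[0.4522 -0.1053 -0.0969; -0.1053 0.3288 0.1058; -0.0969 0.1058 0.4055]  S=[0.9302 0.0746 -0.0800; 0.0746 0.4982 0.0994; -0.0800 0.0994 0.7836]  K=[0.4721 -0.0536 -0.0594; -0.0951 0.6030 0.0700; -0.0807 0.0459 0.5078]  nu=[-1.1928, -4.1043, -1.2898]  x^+=[-0.4173, 0.5245, 0.9387]  P^+=[0.2394 -0.0587 -0.0160; -0.0587 0.1344 0.0259; -0.0160 0.0259 0.1857]
step 3: x^-=[-0.6051, 0.7948, 1.0690]  P^-=[0.4346 -0.0989 -0.0794; -0.0989 0.2863 0.0843; -0.0794 0.0843 0.2999]  S=[0.9102 0.0694 -0.0578; 0.0694 0.4590 0.0838; -0.0578 0.0838 0.6764]  K=[0.4635 -0.0497 -0.0611; -0.0932 0.5687 0.0673; -0.0745 0.0497 0.4349]  nu=[2.6624, 0.7571, -1.0886]  x^+=[0.6579, 0.9041, 0.4349]  P^+=[0.2348 -0.0571 -0.0167; -0.0571 0.1271 0.0249; -0.0167 0.0249 0.1590]

P_post[0,1] = -0.0571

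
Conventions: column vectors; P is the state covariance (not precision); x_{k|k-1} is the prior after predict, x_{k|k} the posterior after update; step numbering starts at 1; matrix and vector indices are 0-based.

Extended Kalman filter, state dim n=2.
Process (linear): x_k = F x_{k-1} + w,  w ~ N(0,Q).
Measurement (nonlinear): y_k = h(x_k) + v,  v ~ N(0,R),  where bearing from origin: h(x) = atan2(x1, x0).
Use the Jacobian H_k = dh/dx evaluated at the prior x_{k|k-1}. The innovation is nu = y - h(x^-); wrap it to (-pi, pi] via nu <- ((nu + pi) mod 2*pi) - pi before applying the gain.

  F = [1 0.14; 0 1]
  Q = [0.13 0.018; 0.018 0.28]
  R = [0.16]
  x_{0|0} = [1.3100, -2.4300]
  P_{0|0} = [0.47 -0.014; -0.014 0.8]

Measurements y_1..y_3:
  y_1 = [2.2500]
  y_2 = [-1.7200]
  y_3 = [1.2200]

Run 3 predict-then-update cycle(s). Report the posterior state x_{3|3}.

step 1: x^-=[0.9698, -2.4300]  P^-=[0.6118 0.1160; 0.1160 1.0800]  H_jac=[0.3550 0.1417]  S=[0.2704]  K=[0.8638; 0.7180]  nu=[-2.8421]  x^+=[-1.4852, -4.4708]  P^+=[0.4100 -0.0517; -0.0517 0.9406]
step 2: x^-=[-2.1111, -4.4708]  P^-=[0.5439 0.0979; 0.0979 1.2206]  H_jac=[0.1829 -0.0864]  S=[0.1842]  K=[0.4941; -0.4750]  nu=[0.2920]  x^+=[-1.9668, -4.6094]  P^+=[0.4990 0.1412; 0.1412 1.1790]
step 3: x^-=[-2.6122, -4.6094]  P^-=[0.6916 0.3242; 0.3242 1.4590]  H_jac=[0.1642 -0.0931]  S=[0.1814]  K=[0.4598; -0.4550]  nu=[-2.9768]  x^+=[-3.9809, -3.2550]  P^+=[0.6532 0.3622; 0.3622 1.4215]

x_post = [-3.9809, -3.2550]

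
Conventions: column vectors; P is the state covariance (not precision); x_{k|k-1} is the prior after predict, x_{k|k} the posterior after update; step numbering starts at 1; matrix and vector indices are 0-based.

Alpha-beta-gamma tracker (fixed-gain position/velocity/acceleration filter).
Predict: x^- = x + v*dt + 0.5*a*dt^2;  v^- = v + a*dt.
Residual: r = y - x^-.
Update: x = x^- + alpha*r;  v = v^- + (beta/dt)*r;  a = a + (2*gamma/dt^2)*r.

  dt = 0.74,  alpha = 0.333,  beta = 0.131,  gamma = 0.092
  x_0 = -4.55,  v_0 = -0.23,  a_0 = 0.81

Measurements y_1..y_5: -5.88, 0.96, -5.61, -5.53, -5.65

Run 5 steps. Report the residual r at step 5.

step 1: x_pred=-4.4984  r=-1.3816  x^+=-4.9585  v^+=0.1248  a^+=0.3458
step 2: x_pred=-4.7714  r=5.7314  x^+=-2.8629  v^+=1.3953  a^+=2.2716
step 3: x_pred=-1.2084  r=-4.4016  x^+=-2.6741  v^+=2.2971  a^+=0.7926
step 4: x_pred=-0.7572  r=-4.7728  x^+=-2.3466  v^+=2.0387  a^+=-0.8111
step 5: x_pred=-1.0600  r=-4.5900  x^+=-2.5885  v^+=0.6260  a^+=-2.3534

resid = -4.5900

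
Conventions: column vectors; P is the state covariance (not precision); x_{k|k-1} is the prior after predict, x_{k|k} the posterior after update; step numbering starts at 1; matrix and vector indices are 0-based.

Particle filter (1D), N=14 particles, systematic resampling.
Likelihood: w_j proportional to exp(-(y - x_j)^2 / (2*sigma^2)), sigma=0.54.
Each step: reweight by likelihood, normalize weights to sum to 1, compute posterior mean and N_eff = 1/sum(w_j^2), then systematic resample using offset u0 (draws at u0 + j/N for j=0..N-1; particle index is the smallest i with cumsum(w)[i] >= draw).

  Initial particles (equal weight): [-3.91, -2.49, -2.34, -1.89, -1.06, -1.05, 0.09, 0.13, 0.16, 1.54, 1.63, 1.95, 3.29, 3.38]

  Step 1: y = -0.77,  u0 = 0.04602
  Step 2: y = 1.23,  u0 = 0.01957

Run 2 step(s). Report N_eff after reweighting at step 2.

step 1: w=[0.0000, 0.0024, 0.0055, 0.0442, 0.3285, 0.3318, 0.1068, 0.0946, 0.0861, 0.0000, 0.0000, 0.0000, 0.0000, 0.0000]  mean=-0.7632  Neff=4.0359  idx=[3, 4, 4, 4, 4, 5, 5, 5, 5, 5, 6, 7, 7, 8]
step 2: w=[0.0000, 0.0002, 0.0002, 0.0002, 0.0002, 0.0003, 0.0003, 0.0003, 0.0003, 0.0003, 0.2152, 0.2509, 0.2509, 0.2806]  mean=0.1270  Neff=3.9844  idx=[10, 10, 10, 11, 11, 11, 11, 12, 12, 12, 13, 13, 13, 13]

N_eff = 3.9844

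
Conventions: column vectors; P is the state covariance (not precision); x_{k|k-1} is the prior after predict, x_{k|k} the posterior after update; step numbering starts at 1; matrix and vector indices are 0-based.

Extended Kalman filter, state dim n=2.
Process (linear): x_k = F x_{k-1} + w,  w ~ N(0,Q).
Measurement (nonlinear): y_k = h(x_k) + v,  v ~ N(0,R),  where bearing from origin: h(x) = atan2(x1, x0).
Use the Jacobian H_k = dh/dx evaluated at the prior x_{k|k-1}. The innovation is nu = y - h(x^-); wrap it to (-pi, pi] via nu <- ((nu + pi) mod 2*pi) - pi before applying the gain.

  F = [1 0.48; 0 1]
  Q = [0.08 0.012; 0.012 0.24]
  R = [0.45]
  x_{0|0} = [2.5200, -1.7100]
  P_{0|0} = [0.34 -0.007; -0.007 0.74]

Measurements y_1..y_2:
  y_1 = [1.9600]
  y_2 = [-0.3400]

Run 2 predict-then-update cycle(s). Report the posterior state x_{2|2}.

x_post = [2.7440, -0.2378]

step 1: x^-=[1.6992, -1.7100]  P^-=[0.5838 0.3602; 0.3602 0.9800]  H_jac=[0.2943 0.2924]  S=[0.6463]  K=[0.4287; 0.6073]  nu=[2.7486]  x^+=[2.8776, -0.0407]  P^+=[0.4650 0.1919; 0.1919 0.7416]
step 2: x^-=[2.8581, -0.0407]  P^-=[0.9001 0.5599; 0.5599 0.9816]  H_jac=[0.0050 0.3498]  S=[0.5721]  K=[0.3502; 0.6051]  nu=[-0.3258]  x^+=[2.7440, -0.2378]  P^+=[0.8299 0.4387; 0.4387 0.7721]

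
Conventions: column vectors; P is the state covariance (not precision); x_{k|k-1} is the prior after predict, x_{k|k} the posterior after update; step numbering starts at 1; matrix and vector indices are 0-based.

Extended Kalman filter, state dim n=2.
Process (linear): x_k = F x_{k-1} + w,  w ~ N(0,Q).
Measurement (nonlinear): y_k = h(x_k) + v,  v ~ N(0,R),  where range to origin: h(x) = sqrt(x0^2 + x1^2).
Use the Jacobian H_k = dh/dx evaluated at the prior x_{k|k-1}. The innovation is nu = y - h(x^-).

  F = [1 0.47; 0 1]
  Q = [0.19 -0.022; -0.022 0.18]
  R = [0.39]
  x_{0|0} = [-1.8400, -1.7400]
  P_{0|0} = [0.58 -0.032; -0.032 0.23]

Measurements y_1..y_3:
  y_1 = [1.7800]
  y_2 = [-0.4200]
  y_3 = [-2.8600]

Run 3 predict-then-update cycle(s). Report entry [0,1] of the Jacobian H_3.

H_jac[0,1] = -0.3762

step 1: x^-=[-2.6578, -1.7400]  P^-=[0.7907 0.0541; 0.0541 0.4100]  H_jac=[-0.8367 -0.5477]  S=[1.1161]  K=[-0.6193; -0.2418]  nu=[-1.3967]  x^+=[-1.7928, -1.4023]  P^+=[0.3627 -0.1130; -0.1130 0.3448]
step 2: x^-=[-2.4519, -1.4023]  P^-=[0.5226 0.0270; 0.0270 0.5248]  H_jac=[-0.8681 -0.4965]  S=[0.9364]  K=[-0.4988; -0.3033]  nu=[-3.2446]  x^+=[-0.8336, -0.4183]  P^+=[0.2896 -0.1146; -0.1146 0.4386]
step 3: x^-=[-1.0302, -0.4183]  P^-=[0.4688 0.0695; 0.0695 0.6186]  H_jac=[-0.9265 -0.3762]  S=[0.9285]  K=[-0.4960; -0.3201]  nu=[-3.9719]  x^+=[0.9398, 0.8530]  P^+=[0.2404 -0.0779; -0.0779 0.5235]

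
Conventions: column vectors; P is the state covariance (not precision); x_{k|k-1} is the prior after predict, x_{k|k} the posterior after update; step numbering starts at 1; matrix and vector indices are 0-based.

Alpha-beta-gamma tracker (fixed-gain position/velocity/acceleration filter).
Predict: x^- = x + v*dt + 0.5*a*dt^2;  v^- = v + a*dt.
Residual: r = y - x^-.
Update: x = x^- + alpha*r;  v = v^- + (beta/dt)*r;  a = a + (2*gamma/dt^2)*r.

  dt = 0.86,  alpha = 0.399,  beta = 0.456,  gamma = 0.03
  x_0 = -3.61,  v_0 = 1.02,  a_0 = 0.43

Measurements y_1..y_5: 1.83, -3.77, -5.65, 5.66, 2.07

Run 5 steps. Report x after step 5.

step 1: x_pred=-2.5738  r=4.4038  x^+=-0.8167  v^+=3.7248  a^+=0.7873
step 2: x_pred=2.6778  r=-6.4478  x^+=0.1051  v^+=0.9830  a^+=0.2642
step 3: x_pred=1.0482  r=-6.6982  x^+=-1.6244  v^+=-2.3414  a^+=-0.2792
step 4: x_pred=-3.7412  r=9.4012  x^+=0.0099  v^+=2.4033  a^+=0.4835
step 5: x_pred=2.2555  r=-0.1855  x^+=2.1815  v^+=2.7207  a^+=0.4684

x_post = 2.1815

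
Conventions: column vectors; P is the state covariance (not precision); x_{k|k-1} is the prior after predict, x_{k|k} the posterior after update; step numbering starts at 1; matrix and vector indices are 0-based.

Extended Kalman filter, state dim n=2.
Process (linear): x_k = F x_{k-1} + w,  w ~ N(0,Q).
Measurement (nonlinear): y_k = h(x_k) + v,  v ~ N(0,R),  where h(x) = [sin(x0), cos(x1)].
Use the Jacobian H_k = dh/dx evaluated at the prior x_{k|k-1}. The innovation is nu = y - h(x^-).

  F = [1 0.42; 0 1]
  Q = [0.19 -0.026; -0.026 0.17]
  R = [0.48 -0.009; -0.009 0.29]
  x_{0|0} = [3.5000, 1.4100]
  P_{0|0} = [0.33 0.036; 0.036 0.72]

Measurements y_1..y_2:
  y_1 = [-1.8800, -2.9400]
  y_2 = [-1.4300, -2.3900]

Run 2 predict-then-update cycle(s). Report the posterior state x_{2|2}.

x_post = [5.5206, 2.8014]

step 1: x^-=[4.0922, 1.4100]  P^-=[0.6772 0.3124; 0.3124 0.8900]  H_jac=[-0.5812 0.0000; 0.0000 -0.9871]  S=[0.7088 0.1702; 0.1702 1.1572]  K=[-0.5093 -0.1916; -0.0765 -0.7479]  nu=[-1.0662, -3.1001]  x^+=[5.2291, 3.8103]  P^+=[0.4177 0.0516; 0.0516 0.2190]
step 2: x^-=[6.8294, 3.8103]  P^-=[0.6897 0.1176; 0.1176 0.3890]  H_jac=[0.8545 0.0000; 0.0000 0.6199]  S=[0.9836 0.0533; 0.0533 0.4395]  K=[0.5941 0.0939; 0.0729 0.5399]  nu=[-1.9495, -1.6054]  x^+=[5.5206, 2.8014]  P^+=[0.3327 0.0353; 0.0353 0.2515]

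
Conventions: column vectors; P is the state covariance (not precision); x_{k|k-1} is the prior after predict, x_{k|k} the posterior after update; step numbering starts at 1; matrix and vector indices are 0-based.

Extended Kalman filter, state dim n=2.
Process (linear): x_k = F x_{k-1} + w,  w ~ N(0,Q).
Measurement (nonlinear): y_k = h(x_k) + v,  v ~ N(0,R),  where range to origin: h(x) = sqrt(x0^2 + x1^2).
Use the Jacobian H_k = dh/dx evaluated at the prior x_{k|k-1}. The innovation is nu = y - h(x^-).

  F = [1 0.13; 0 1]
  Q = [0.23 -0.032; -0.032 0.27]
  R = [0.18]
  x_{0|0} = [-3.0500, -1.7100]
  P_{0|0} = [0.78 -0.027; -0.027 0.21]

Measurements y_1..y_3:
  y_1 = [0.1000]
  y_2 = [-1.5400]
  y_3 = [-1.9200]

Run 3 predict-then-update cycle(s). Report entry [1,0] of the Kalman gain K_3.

K[1,0] = 0.6910

step 1: x^-=[-3.2723, -1.7100]  P^-=[1.0065 -0.0317; -0.0317 0.4800]  H_jac=[-0.8863 -0.4631]  S=[1.0476]  K=[-0.8376; -0.1854]  nu=[-3.5922]  x^+=[-0.2637, -1.0440]  P^+=[0.2717 -0.1944; -0.1944 0.4440]
step 2: x^-=[-0.3994, -1.0440]  P^-=[0.4586 -0.1686; -0.1686 0.7140]  H_jac=[-0.3573 -0.9340]  S=[0.7488]  K=[-0.0085; -0.8101]  nu=[-2.6578]  x^+=[-0.3768, 1.1090]  P^+=[0.4586 -0.1738; -0.1738 0.2226]
step 3: x^-=[-0.2327, 1.1090]  P^-=[0.6472 -0.1769; -0.1769 0.4926]  H_jac=[-0.2053 0.9787]  S=[0.7502]  K=[-0.4078; 0.6910]  nu=[-3.0531]  x^+=[1.0126, -1.0009]  P^+=[0.5224 0.0346; 0.0346 0.1344]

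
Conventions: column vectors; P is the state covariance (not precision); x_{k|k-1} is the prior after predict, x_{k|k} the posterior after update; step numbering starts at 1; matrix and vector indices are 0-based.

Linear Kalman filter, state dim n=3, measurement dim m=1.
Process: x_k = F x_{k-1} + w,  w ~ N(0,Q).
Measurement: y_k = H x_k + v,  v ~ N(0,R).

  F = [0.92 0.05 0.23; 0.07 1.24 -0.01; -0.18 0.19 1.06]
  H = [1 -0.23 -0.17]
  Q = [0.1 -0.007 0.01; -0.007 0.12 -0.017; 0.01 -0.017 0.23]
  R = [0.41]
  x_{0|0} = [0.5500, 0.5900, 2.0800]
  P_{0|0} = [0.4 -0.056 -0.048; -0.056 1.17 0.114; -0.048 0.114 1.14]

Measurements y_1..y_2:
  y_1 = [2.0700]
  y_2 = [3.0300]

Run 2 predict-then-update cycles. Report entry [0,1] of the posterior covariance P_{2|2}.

P_post[0,1] = 0.6148

step 1: x^-=[1.0139, 0.7493, 2.2179]  P^-=[0.4789 0.0567 0.1897; 0.0567 1.9086 0.3993; 0.1897 0.3993 1.6342]  S=[0.9778]  K=[0.4435; -0.4604; -0.1840]  nu=[1.6055]  x^+=[1.7259, 0.0102, 1.9225]  P^+=[0.2866 0.2564 0.2695; 0.2564 1.7014 0.3164; 0.2695 0.3164 1.6011]
step 2: x^-=[2.0306, 0.1142, 1.7291]  P^-=[0.5765 0.4986 0.6938; 0.4986 2.7739 0.7453; 0.6938 0.7453 2.1067]  S=[0.7871]  K=[0.4368; -0.3381; 0.2087]  nu=[1.3197]  x^+=[2.6070, -0.3319, 2.0045]  P^+=[0.4263 0.6148 0.6221; 0.6148 2.6839 0.8008; 0.6221 0.8008 2.0725]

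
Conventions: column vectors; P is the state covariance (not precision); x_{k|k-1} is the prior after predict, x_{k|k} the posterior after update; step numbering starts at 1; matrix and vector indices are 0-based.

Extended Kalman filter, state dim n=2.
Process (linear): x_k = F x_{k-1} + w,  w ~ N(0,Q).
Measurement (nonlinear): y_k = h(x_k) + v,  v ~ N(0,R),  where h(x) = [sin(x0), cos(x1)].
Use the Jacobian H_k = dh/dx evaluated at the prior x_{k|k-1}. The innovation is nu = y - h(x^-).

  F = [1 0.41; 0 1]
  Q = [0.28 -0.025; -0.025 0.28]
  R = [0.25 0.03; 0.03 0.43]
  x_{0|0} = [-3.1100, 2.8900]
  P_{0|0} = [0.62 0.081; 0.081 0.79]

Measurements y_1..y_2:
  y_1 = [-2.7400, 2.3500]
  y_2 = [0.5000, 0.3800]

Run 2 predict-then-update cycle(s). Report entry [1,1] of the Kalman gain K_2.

step 1: x^-=[-1.9251, 2.8900]  P^-=[1.0992 0.3799; 0.3799 1.0700]  H_jac=[-0.3469 0.0000; 0.0000 -0.2489]  S=[0.3823 0.0628; 0.0628 0.4963]  K=[-0.9867 -0.0657; -0.2620 -0.5035]  nu=[-1.8021, 3.3185]  x^+=[-0.3649, 1.6912]  P^+=[0.7167 0.2324; 0.2324 0.9013]
step 2: x^-=[0.3285, 1.6912]  P^-=[1.3388 0.5769; 0.5769 1.1813]  H_jac=[0.9465 0.0000; 0.0000 -0.9928]  S=[1.4494 -0.5121; -0.5121 1.5943]  K=[0.8430 -0.0885; 0.1318 -0.6933]  nu=[0.1774, 0.5001]  x^+=[0.4338, 1.3678]  P^+=[0.2199 0.0128; 0.0128 0.2963]

K[1,1] = -0.6933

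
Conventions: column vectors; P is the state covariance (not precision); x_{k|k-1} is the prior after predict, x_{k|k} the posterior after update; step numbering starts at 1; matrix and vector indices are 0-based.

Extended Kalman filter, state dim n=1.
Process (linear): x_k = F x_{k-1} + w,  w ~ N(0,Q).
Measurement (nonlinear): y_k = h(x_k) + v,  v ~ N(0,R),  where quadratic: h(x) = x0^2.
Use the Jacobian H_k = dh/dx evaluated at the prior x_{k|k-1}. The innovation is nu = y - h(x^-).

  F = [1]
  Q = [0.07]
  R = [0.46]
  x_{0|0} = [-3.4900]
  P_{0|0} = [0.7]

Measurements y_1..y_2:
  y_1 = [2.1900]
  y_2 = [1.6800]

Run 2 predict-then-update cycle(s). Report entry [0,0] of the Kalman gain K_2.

K[0,0] = -0.1802

step 1: x^-=[-3.4900]  P^-=[0.7700]  H_jac=[-6.9800]  S=[37.9747]  K=[-0.1415]  nu=[-9.9901]  x^+=[-2.0761]  P^+=[0.0093]
step 2: x^-=[-2.0761]  P^-=[0.0793]  H_jac=[-4.1522]  S=[1.8277]  K=[-0.1802]  nu=[-2.6302]  x^+=[-1.6021]  P^+=[0.0200]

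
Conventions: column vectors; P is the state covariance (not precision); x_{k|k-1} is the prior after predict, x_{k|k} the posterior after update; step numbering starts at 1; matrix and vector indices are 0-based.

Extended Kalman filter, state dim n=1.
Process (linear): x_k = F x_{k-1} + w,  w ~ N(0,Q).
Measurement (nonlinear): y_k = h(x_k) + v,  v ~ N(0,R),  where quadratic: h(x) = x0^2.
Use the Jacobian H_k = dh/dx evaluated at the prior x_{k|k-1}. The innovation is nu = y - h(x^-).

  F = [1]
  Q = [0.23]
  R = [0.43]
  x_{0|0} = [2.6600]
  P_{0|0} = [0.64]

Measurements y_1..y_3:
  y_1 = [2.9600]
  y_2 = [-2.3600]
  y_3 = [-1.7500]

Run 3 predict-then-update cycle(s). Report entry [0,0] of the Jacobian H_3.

H_jac[0,0] = 0.9980

step 1: x^-=[2.6600]  P^-=[0.8700]  H_jac=[5.3200]  S=[25.0531]  K=[0.1847]  nu=[-4.1156]  x^+=[1.8997]  P^+=[0.0149]
step 2: x^-=[1.8997]  P^-=[0.2449]  H_jac=[3.7993]  S=[3.9656]  K=[0.2347]  nu=[-5.9687]  x^+=[0.4990]  P^+=[0.0266]
step 3: x^-=[0.4990]  P^-=[0.2566]  H_jac=[0.9980]  S=[0.6856]  K=[0.3735]  nu=[-1.9990]  x^+=[-0.2476]  P^+=[0.1609]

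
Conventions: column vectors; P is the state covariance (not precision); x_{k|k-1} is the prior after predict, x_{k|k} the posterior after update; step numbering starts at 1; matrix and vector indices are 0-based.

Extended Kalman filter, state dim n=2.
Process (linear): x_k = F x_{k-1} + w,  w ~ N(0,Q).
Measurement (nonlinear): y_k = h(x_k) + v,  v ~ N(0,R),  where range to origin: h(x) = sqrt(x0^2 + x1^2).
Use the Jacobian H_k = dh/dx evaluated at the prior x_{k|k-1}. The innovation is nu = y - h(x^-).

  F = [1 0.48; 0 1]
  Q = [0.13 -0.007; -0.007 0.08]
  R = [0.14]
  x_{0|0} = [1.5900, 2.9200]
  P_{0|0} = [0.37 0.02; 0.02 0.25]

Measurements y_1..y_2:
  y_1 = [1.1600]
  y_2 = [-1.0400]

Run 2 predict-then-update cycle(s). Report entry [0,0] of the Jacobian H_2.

H_jac[0,0] = 0.7245

step 1: x^-=[2.9916, 2.9200]  P^-=[0.5768 0.1330; 0.1330 0.3300]  H_jac=[0.7156 0.6985]  S=[0.7293]  K=[0.6933; 0.4465]  nu=[-3.0204]  x^+=[0.8975, 1.5713]  P^+=[0.2262 -0.0928; -0.0928 0.1846]
step 2: x^-=[1.6517, 1.5713]  P^-=[0.3097 -0.0112; -0.0112 0.2646]  H_jac=[0.7245 0.6892]  S=[0.4170]  K=[0.5194; 0.4178]  nu=[-3.3197]  x^+=[-0.0727, 0.1843]  P^+=[0.1971 -0.1017; -0.1017 0.1918]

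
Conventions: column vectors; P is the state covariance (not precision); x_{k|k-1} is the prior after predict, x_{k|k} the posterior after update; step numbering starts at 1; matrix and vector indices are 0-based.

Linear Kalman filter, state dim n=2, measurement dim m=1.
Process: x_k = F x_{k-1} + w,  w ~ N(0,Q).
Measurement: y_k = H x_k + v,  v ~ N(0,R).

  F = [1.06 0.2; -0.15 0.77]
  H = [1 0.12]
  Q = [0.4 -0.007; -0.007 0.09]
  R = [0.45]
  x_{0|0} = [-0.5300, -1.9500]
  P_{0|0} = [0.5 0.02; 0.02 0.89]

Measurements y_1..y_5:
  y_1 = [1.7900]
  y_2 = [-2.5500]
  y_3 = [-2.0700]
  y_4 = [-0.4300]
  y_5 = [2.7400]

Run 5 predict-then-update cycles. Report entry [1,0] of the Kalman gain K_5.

step 1: x^-=[-0.9518, -1.4220]  P^-=[1.0059 0.0663; 0.0663 0.6243]  S=[1.4808]  K=[0.6847; 0.0954]  nu=[2.9124]  x^+=[1.0422, -1.1443]  P^+=[0.3117 -0.0304; -0.0304 0.6108]
step 2: x^-=[0.8759, -1.0374]  P^-=[0.7618 0.0136; 0.0136 0.4662]  S=[1.2218]  K=[0.6249; 0.0569]  nu=[-3.3014]  x^+=[-1.1870, -1.2254]  P^+=[0.2848 -0.0299; -0.0299 0.4622]
step 3: x^-=[-1.5033, -0.7655]  P^-=[0.7258 -0.0046; -0.0046 0.3774]  S=[1.1801]  K=[0.6145; 0.0345]  nu=[-0.4748]  x^+=[-1.7951, -0.7819]  P^+=[0.2801 -0.0296; -0.0296 0.3760]
step 4: x^-=[-2.0592, -0.3328]  P^-=[0.7172 -0.0169; -0.0169 0.3260]  S=[1.1678]  K=[0.6124; 0.0190]  nu=[1.6691]  x^+=[-1.0370, -0.3010]  P^+=[0.2792 -0.0305; -0.0305 0.3256]
step 5: x^-=[-1.1595, -0.0762]  P^-=[0.7138 -0.0252; -0.0252 0.2964]  S=[1.1621]  K=[0.6117; 0.0089]  nu=[3.9086]  x^+=[1.2314, -0.0415]  P^+=[0.2790 -0.0316; -0.0316 0.2963]

K[1,0] = 0.0089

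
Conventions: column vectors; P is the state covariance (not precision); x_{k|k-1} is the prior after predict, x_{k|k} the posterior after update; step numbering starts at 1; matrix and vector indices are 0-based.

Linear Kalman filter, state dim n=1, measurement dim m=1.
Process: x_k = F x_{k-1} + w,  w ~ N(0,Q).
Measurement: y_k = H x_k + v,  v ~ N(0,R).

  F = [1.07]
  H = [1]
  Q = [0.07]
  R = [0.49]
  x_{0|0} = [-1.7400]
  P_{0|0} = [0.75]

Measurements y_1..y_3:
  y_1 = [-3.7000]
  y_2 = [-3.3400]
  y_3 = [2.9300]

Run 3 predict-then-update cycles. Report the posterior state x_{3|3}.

x_post = [-0.9147]

step 1: x^-=[-1.8618]  P^-=[0.9287]  S=[1.4187]  K=[0.6546]  nu=[-1.8382]  x^+=[-3.0651]  P^+=[0.3208]
step 2: x^-=[-3.2797]  P^-=[0.4372]  S=[0.9272]  K=[0.4715]  nu=[-0.0603]  x^+=[-3.3081]  P^+=[0.2311]
step 3: x^-=[-3.5397]  P^-=[0.3345]  S=[0.8245]  K=[0.4057]  nu=[6.4697]  x^+=[-0.9147]  P^+=[0.1988]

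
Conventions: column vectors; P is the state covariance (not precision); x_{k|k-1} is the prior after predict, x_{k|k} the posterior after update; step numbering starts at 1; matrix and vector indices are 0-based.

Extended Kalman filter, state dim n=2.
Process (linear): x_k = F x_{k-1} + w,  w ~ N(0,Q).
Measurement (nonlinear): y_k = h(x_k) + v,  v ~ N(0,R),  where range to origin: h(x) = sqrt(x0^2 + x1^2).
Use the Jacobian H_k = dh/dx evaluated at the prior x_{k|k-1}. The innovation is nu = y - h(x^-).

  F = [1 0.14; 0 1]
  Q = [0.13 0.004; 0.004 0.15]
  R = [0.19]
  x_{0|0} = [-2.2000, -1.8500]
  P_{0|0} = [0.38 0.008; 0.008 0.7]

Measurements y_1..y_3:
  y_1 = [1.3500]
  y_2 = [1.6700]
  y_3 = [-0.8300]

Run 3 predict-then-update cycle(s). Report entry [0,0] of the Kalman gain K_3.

K[0,0] = -0.4808

step 1: x^-=[-2.4590, -1.8500]  P^-=[0.5260 0.1100; 0.1100 0.8500]  H_jac=[-0.7991 -0.6012]  S=[0.9388]  K=[-0.5182; -0.6380]  nu=[-1.7272]  x^+=[-1.5640, -0.7481]  P^+=[0.2739 -0.2003; -0.2003 0.4679]
step 2: x^-=[-1.6688, -0.7481]  P^-=[0.3570 -0.1308; -0.1308 0.6179]  H_jac=[-0.9125 -0.4091]  S=[0.4930]  K=[-0.5522; -0.2706]  nu=[-0.1588]  x^+=[-1.5811, -0.7051]  P^+=[0.2067 -0.2045; -0.2045 0.5818]
step 3: x^-=[-1.6798, -0.7051]  P^-=[0.2908 -0.1190; -0.1190 0.7318]  H_jac=[-0.9221 -0.3870]  S=[0.4619]  K=[-0.4808; -0.3756]  nu=[-2.6518]  x^+=[-0.4049, 0.2909]  P^+=[0.1840 -0.2024; -0.2024 0.6666]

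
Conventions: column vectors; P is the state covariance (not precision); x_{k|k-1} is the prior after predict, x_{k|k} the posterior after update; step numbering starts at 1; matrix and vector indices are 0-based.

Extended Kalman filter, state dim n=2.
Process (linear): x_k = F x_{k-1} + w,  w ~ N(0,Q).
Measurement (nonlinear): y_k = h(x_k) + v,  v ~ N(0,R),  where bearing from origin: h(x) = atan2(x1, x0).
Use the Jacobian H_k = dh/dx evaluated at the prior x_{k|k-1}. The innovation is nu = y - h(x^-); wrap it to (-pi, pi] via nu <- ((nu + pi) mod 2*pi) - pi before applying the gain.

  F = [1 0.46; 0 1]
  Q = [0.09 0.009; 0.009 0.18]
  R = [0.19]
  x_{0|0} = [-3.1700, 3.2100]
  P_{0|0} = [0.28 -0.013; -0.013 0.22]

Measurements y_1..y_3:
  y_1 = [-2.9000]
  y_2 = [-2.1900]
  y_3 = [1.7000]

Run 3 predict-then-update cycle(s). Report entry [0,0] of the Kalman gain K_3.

step 1: x^-=[-1.6934, 3.2100]  P^-=[0.4046 0.0972; 0.0972 0.4000]  H_jac=[-0.2437 -0.1286]  S=[0.2267]  K=[-0.4900; -0.3313]  nu=[1.3270]  x^+=[-2.3436, 2.7704]  P^+=[0.3502 0.0604; 0.0604 0.3751]
step 2: x^-=[-1.0692, 2.7704]  P^-=[0.5751 0.2419; 0.2419 0.5551]  H_jac=[-0.3142 -0.1212]  S=[0.2734]  K=[-0.7683; -0.5243]  nu=[2.1541]  x^+=[-2.7241, 1.6410]  P^+=[0.4137 0.1318; 0.1318 0.4800]
step 3: x^-=[-1.9692, 1.6410]  P^-=[0.7266 0.3616; 0.3616 0.6600]  H_jac=[-0.2497 -0.2997]  S=[0.3487]  K=[-0.8311; -0.8262]  nu=[-0.7469]  x^+=[-1.3485, 2.2580]  P^+=[0.4857 0.1222; 0.1222 0.4220]

K[0,0] = -0.8311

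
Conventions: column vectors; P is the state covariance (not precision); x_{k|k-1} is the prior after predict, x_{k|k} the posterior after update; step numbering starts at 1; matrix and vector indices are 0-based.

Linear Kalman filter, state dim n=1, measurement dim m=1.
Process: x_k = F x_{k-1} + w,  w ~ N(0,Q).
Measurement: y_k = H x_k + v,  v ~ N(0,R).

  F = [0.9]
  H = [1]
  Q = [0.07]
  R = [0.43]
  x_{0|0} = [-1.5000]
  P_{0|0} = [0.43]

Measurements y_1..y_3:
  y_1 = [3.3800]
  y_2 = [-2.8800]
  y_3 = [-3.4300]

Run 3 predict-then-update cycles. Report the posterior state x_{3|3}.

x_post = [-1.3626]

step 1: x^-=[-1.3500]  P^-=[0.4183]  S=[0.8483]  K=[0.4931]  nu=[4.7300]  x^+=[0.9824]  P^+=[0.2120]
step 2: x^-=[0.8841]  P^-=[0.2417]  S=[0.6717]  K=[0.3599]  nu=[-3.7641]  x^+=[-0.4705]  P^+=[0.1547]
step 3: x^-=[-0.4234]  P^-=[0.1953]  S=[0.6253]  K=[0.3124]  nu=[-3.0066]  x^+=[-1.3626]  P^+=[0.1343]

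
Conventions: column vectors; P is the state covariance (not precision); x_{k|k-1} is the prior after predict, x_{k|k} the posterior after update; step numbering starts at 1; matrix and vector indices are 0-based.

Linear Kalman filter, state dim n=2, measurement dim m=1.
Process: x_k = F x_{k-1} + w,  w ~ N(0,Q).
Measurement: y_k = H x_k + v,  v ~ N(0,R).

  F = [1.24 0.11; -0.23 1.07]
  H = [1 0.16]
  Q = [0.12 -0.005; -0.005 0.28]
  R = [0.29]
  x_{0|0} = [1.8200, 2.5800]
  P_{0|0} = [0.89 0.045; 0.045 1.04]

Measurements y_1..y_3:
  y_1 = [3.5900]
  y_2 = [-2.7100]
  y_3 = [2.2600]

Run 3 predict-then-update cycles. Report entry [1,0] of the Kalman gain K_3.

step 1: x^-=[2.5406, 2.3420]  P^-=[1.5133 -0.0779; -0.0779 1.4956]  S=[1.8167]  K=[0.8262; 0.0889]  nu=[0.6747]  x^+=[3.0980, 2.4020]  P^+=[0.2734 -0.2112; -0.2112 1.4813]
step 2: x^-=[4.1057, 1.8576]  P^-=[0.5006 -0.1835; -0.1835 2.0943]  S=[0.7855]  K=[0.6000; 0.1929]  nu=[-7.1129]  x^+=[-0.1617, 0.4852]  P^+=[0.2179 -0.2745; -0.2745 2.0651]
step 3: x^-=[-0.1471, 0.5564]  P^-=[0.4052 -0.1813; -0.1813 2.7910]  S=[0.7086]  K=[0.5308; 0.3743]  nu=[2.3181]  x^+=[1.0834, 1.4242]  P^+=[0.2055 -0.3221; -0.3221 2.6917]

K[1,0] = 0.3743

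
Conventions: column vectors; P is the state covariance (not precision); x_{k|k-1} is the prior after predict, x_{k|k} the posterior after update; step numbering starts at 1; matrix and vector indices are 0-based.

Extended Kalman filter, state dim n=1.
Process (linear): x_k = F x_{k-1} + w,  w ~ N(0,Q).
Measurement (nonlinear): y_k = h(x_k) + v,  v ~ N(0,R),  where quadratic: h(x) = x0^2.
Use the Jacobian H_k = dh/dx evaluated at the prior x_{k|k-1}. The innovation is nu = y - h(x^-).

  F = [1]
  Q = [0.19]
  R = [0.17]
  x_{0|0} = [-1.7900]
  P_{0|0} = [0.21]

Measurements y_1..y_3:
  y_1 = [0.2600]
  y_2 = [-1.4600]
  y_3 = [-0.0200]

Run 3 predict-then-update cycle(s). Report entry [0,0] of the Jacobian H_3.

step 1: x^-=[-1.7900]  P^-=[0.4000]  H_jac=[-3.5800]  S=[5.2966]  K=[-0.2704]  nu=[-2.9441]  x^+=[-0.9940]  P^+=[0.0128]
step 2: x^-=[-0.9940]  P^-=[0.2028]  H_jac=[-1.9880]  S=[0.9717]  K=[-0.4150]  nu=[-2.4481]  x^+=[0.0219]  P^+=[0.0355]
step 3: x^-=[0.0219]  P^-=[0.2255]  H_jac=[0.0439]  S=[0.1704]  K=[0.0581]  nu=[-0.0205]  x^+=[0.0208]  P^+=[0.2249]

H_jac[0,0] = 0.0439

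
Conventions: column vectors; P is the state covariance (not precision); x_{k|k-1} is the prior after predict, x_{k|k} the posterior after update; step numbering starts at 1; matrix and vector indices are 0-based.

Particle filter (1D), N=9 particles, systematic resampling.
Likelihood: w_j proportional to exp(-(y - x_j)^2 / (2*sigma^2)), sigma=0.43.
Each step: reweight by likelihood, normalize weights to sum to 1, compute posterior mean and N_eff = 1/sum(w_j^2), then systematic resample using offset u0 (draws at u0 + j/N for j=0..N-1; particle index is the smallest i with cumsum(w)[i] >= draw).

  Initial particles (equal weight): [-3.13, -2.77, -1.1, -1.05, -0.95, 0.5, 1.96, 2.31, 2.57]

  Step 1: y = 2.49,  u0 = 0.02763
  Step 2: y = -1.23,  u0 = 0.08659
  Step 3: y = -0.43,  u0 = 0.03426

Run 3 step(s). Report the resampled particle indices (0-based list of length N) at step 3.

resampled_idx = [0, 1, 2, 3, 4, 5, 6, 7, 8]

step 1: w=[0.0000, 0.0000, 0.0000, 0.0000, 0.0000, 0.0000, 0.1977, 0.3871, 0.4153]  mean=2.3488  Neff=2.7676  idx=[6, 6, 7, 7, 7, 7, 8, 8, 8]
step 2: w=[0.4983, 0.4983, 0.0009, 0.0009, 0.0009, 0.0009, 0.0000, 0.0000, 0.0000]  mean=1.9612  Neff=2.0138  idx=[0, 0, 0, 0, 1, 1, 1, 1, 1]
step 3: w=[0.1111, 0.1111, 0.1111, 0.1111, 0.1111, 0.1111, 0.1111, 0.1111, 0.1111]  mean=1.9600  Neff=9.0000  idx=[0, 1, 2, 3, 4, 5, 6, 7, 8]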